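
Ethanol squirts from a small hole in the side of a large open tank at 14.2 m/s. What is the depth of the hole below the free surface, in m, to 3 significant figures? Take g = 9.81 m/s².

Inverting v = √(2gh) gives h = v² / 2g.
h = 14.2²/(2·9.81) = 202/19.62 = 10.3 m.

10.3 m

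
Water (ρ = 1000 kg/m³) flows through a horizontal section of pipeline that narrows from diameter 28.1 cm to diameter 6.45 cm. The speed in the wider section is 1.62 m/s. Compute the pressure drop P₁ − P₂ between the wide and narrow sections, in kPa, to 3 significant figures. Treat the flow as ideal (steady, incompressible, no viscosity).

Mass conservation (A₁v₁ = A₂v₂) gives v₂ = 1.62 × 620/32.7 = 30.7 m/s.
Along the horizontal streamline, P + ½ρv² is constant.
P₁ − P₂ = ½·1000·(30.7² − 1.62²) = ½·1000·943 = 471000 Pa.

ΔP ≈ 471 kPa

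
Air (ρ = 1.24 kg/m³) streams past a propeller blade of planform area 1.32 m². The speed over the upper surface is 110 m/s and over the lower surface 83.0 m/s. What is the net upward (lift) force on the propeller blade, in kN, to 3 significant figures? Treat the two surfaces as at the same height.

4.26 kN

With equal heights on the two surfaces, Bernoulli gives P_lower − P_upper = ½ρ(v_upper² − v_lower²).
ΔP = ½·1.24·(110² − 83.0²) = 3230 Pa.
Lift = ΔP · A = 3230 × 1.32 = 4260 N.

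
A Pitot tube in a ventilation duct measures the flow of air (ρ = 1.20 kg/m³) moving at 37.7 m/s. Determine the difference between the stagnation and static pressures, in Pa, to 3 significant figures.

ΔP ≈ 853 Pa

Bernoulli between the free stream and the stagnation point: ½ρv² = P_stag − P_static.
ΔP = ½·1.20·37.7² = 853 Pa.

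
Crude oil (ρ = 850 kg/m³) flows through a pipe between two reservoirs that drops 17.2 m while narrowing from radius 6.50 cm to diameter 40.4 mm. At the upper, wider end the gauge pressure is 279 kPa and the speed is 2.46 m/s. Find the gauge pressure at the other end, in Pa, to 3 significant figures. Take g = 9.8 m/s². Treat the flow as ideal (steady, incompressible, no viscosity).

P₂ = 149000 Pa

Continuity gives A₁v₁ = A₂v₂, so v₂ = (133 cm²)/(12.8 cm²) × 2.46 m/s = 25.5 m/s.
Bernoulli: P₁ + ½ρv₁² + ρg h₁ = P₂ + ½ρv₂² + ρg h₂, so P₂ = P₁ + ½ρ(v₁² − v₂²) − ρg(h₂ − h₁).
P₂ = 279000 + ½·850·(2.46² − 25.5²) − 850·9.8·(−17.2) = 279000 + (-273000) − (-143000) = 149000 Pa.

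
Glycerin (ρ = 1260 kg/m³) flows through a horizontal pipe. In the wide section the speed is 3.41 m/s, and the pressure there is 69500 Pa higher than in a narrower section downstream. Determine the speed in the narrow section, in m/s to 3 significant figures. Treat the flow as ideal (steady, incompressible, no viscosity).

Horizontal Bernoulli: P₁ + ½ρv₁² = P₂ + ½ρv₂², so v₂² = v₁² + 2(P₁ − P₂)/ρ.
v₂ = √(3.41² + 2·69500/1260) = √(11.6 + 110) = 11.0 m/s.

v₂ ≈ 11.0 m/s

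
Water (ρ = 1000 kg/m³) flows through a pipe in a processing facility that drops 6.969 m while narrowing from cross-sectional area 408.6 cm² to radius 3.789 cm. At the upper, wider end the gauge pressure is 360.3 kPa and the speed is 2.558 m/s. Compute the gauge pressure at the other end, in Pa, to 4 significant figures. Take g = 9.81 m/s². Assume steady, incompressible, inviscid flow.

P₂ = 163400 Pa

The volume flow rate is constant, so v₂ = (A₁/A₂)v₁ = (408.6/45.10)·2.558 = 23.17 m/s.
Bernoulli: P₁ + ½ρv₁² + ρg h₁ = P₂ + ½ρv₂² + ρg h₂, so P₂ = P₁ + ½ρ(v₁² − v₂²) − ρg(h₂ − h₁).
P₂ = 360300 + ½·1000·(2.558² − 23.17²) − 1000·9.81·(−6.969) = 360300 + (-265200) − (-68370) = 163400 Pa.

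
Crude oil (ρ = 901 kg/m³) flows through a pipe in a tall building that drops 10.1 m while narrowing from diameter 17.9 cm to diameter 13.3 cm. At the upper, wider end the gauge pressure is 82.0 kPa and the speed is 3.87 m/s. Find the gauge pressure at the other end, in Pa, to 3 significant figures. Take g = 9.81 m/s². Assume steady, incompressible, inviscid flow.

P₂ = 156000 Pa

By continuity, v₂ = v₁·A₁/A₂ = 3.87·(252/139) = 7.01 m/s.
Applying Bernoulli between the two ends and solving for P₂: P₂ = P₁ + ½ρ(v₁² − v₂²) − ρgΔh.
P₂ = 82000 + ½·901·(3.87² − 7.01²) − 901·9.81·(−10.1) = 82000 + (-15400) − (-89300) = 156000 Pa.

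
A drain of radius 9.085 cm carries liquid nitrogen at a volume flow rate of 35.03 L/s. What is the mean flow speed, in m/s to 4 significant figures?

Q = 35.03 L/s = 0.03503 m³/s.
v = Q/A = 0.03503 / 0.02593 = 1.351 m/s.

v = 1.351 m/s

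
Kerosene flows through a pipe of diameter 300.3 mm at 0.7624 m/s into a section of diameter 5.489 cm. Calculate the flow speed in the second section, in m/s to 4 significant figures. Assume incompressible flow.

v₂ ≈ 22.82 m/s

Mass conservation (A₁v₁ = A₂v₂) gives v₂ = 0.7624 × 708.3/23.66 = 22.82 m/s.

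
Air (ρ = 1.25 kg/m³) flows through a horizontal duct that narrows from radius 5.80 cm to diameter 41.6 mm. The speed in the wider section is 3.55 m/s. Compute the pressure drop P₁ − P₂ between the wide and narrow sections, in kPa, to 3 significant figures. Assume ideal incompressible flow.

The volume flow rate is constant, so v₂ = (A₁/A₂)v₁ = (106/13.6)·3.55 = 27.6 m/s.
Bernoulli (h₁ = h₂): P₁ − P₂ = ½ρ(v₂² − v₁²).
P₁ − P₂ = ½·1.25·(27.6² − 3.55²) = ½·1.25·749 = 468 Pa.

ΔP = 0.468 kPa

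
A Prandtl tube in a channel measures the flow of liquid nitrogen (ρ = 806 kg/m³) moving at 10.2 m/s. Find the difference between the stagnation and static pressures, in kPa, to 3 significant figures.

The dynamic pressure equals the rise in static pressure at the stagnation point: ΔP = ½ρv².
ΔP = ½·806·10.2² = 41900 Pa.

ΔP ≈ 41.9 kPa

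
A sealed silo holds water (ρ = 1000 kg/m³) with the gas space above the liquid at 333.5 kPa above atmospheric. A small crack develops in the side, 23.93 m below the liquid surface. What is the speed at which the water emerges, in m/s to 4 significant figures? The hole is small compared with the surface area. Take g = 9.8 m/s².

Take point 1 at the surface (v₁ ≈ 0) and point 2 at the hole (at atmospheric pressure). Bernoulli: P₁ + ρg h = P_atm + ½ρv₂².
With P₁ − P_atm = 333500 Pa, v₂ = √(2gh + 2ΔP/ρ) = √(2·9.8·23.93 + 2·333500/1000) = 33.71 m/s.

v = 33.71 m/s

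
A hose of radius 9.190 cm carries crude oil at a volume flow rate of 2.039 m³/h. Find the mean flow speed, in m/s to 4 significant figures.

v ≈ 0.02135 m/s

Q = 2.039 m³/h = 0.0005664 m³/s.
v = Q/A = 0.0005664 / 0.02653 = 0.02135 m/s.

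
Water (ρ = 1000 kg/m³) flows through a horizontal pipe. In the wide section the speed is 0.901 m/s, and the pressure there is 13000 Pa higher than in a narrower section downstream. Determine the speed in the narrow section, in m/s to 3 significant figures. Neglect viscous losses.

With h₁ = h₂, rearranging Bernoulli gives v₂ = √(v₁² + 2ΔP/ρ).
v₂ = √(0.901² + 2·13000/1000) = √(0.812 + 26.0) = 5.18 m/s.

v₂ ≈ 5.18 m/s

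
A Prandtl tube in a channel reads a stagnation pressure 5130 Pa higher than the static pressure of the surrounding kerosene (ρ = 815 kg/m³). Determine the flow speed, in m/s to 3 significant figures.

v = 3.55 m/s

Bernoulli between the free stream and the stagnation point: ½ρv² = P_stag − P_static.
v = √(2ΔP/ρ) = √(2·5130/815) = 3.55 m/s.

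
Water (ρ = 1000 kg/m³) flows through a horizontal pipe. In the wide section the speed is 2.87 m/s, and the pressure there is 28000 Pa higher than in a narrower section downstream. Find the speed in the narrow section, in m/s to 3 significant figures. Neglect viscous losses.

With h₁ = h₂, rearranging Bernoulli gives v₂ = √(v₁² + 2ΔP/ρ).
v₂ = √(2.87² + 2·28000/1000) = √(8.24 + 56.0) = 8.01 m/s.

v₂ ≈ 8.01 m/s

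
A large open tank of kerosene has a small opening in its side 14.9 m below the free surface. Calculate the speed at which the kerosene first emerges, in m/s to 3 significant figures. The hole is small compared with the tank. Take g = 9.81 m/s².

With the surface at rest and both surface and jet at atmospheric pressure, Bernoulli gives ρg h = ½ρv², so v = √(2gh) = √(2·9.81·14.9) = 17.1 m/s.

v ≈ 17.1 m/s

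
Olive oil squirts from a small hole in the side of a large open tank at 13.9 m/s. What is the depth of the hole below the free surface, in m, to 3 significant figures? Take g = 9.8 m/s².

For a small hole in a large open tank, ½v² = gh, giving h = v²/(2g).
h = 13.9²/(2·9.8) = 193/19.60 = 9.86 m.

h ≈ 9.86 m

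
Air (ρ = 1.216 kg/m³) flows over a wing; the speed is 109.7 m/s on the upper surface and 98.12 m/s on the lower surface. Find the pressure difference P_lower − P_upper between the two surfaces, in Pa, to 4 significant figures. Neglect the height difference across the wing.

With negligible Δh, P + ½ρv² is constant, so P_low − P_up = ½ρ(v_up² − v_low²).
ΔP = ½·1.216·(109.7² − 98.12²) = 1463 Pa.

ΔP ≈ 1463 Pa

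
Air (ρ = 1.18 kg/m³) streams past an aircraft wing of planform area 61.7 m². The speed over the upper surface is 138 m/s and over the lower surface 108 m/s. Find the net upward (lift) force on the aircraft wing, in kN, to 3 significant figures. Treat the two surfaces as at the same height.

With equal heights on the two surfaces, Bernoulli gives P_lower − P_upper = ½ρ(v_upper² − v_lower²).
ΔP = ½·1.18·(138² − 108²) = 4350 Pa.
Lift = ΔP · A = 4350 × 61.7 = 269000 N.

269 kN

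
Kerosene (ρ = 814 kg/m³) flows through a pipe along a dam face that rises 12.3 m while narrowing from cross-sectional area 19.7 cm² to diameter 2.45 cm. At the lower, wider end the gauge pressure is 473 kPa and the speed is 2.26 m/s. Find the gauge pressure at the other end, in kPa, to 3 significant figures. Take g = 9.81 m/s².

Continuity gives A₁v₁ = A₂v₂, so v₂ = (19.7 cm²)/(4.71 cm²) × 2.26 m/s = 9.44 m/s.
Bernoulli: P₁ + ½ρv₁² + ρg h₁ = P₂ + ½ρv₂² + ρg h₂, so P₂ = P₁ + ½ρ(v₁² − v₂²) − ρg(h₂ − h₁).
P₂ = 473000 + ½·814·(2.26² − 9.44²) − 814·9.81·(+12.3) = 473000 + (-34200) − (98200) = 341000 Pa.

P₂ ≈ 341 kPa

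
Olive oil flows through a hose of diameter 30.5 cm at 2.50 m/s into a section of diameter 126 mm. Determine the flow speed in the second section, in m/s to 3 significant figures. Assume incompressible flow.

v₂ = 14.6 m/s

The volume flow rate is constant, so v₂ = (A₁/A₂)v₁ = (731/125)·2.50 = 14.6 m/s.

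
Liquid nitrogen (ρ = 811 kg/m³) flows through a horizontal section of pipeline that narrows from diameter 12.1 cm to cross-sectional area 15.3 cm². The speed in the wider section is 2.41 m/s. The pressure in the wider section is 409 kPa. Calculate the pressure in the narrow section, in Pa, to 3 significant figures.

The volume flow rate is constant, so v₂ = (A₁/A₂)v₁ = (115/15.3)·2.41 = 18.1 m/s.
Bernoulli (h₁ = h₂): P₁ − P₂ = ½ρ(v₂² − v₁²).
P₂ = P₁ − ½ρ(v₂² − v₁²) = 409000 − ½·811·(18.1² − 2.41²) = 409000 − 131000 = 278000 Pa.

278000 Pa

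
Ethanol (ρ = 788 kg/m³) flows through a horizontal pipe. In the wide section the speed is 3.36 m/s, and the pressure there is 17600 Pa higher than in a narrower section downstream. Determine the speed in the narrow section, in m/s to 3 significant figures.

7.48 m/s

With h₁ = h₂, rearranging Bernoulli gives v₂ = √(v₁² + 2ΔP/ρ).
v₂ = √(3.36² + 2·17600/788) = √(11.3 + 44.7) = 7.48 m/s.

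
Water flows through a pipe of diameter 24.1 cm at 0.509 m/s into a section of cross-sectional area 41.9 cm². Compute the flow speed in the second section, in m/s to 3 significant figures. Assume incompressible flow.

v₂ ≈ 5.54 m/s

By continuity, v₂ = v₁·A₁/A₂ = 0.509·(456/41.9) = 5.54 m/s.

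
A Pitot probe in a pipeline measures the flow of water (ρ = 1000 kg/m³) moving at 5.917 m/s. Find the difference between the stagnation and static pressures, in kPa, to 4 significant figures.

Bernoulli between the free stream and the stagnation point: ½ρv² = P_stag − P_static.
ΔP = ½·1000·5.917² = 17510 Pa.

17.51 kPa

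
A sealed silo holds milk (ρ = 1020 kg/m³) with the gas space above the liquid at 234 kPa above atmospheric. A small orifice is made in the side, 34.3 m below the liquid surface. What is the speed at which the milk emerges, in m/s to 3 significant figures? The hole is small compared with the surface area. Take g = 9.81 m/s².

33.6 m/s

Take point 1 at the surface (v₁ ≈ 0) and point 2 at the hole (at atmospheric pressure). Bernoulli: P₁ + ρg h = P_atm + ½ρv₂².
With P₁ − P_atm = 234000 Pa, v₂ = √(2gh + 2ΔP/ρ) = √(2·9.81·34.3 + 2·234000/1020) = 33.6 m/s.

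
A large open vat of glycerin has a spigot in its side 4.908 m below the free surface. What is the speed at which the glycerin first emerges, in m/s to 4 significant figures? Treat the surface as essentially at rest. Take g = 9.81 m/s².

v ≈ 9.813 m/s

With the surface at rest and both surface and jet at atmospheric pressure, Bernoulli gives ρg h = ½ρv², so v = √(2gh) = √(2·9.81·4.908) = 9.813 m/s.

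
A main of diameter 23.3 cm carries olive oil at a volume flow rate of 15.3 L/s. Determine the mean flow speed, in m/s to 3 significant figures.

Q = 15.3 L/s = 0.0153 m³/s.
v = Q/A = 0.0153 / 0.0426 = 0.359 m/s.

v = 0.359 m/s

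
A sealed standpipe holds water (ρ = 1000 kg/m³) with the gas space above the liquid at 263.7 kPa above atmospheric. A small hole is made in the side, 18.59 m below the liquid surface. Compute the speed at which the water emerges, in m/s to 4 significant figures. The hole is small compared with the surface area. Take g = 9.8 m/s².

Take point 1 at the surface (v₁ ≈ 0) and point 2 at the hole (at atmospheric pressure). Bernoulli: P₁ + ρg h = P_atm + ½ρv₂².
With P₁ − P_atm = 263700 Pa, v₂ = √(2gh + 2ΔP/ρ) = √(2·9.8·18.59 + 2·263700/1000) = 29.86 m/s.

v = 29.86 m/s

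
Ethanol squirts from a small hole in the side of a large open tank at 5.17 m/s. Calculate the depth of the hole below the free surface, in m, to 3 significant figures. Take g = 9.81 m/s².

For a small hole in a large open tank, ½v² = gh, giving h = v²/(2g).
h = 5.17²/(2·9.81) = 26.7/19.62 = 1.36 m.

h ≈ 1.36 m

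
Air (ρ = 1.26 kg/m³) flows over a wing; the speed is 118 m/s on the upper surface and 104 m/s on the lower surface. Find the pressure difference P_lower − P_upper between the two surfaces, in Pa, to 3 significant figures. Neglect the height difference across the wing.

With negligible Δh, P + ½ρv² is constant, so P_low − P_up = ½ρ(v_up² − v_low²).
ΔP = ½·1.26·(118² − 104²) = 1960 Pa.

ΔP ≈ 1960 Pa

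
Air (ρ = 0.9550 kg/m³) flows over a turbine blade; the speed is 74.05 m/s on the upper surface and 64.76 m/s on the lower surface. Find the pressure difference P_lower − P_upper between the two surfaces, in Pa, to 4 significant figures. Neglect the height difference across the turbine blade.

Bernoulli (same height): P_lower − P_upper = ½ρ(v_upper² − v_lower²).
ΔP = ½·0.9550·(74.05² − 64.76²) = 615.8 Pa.

615.8 Pa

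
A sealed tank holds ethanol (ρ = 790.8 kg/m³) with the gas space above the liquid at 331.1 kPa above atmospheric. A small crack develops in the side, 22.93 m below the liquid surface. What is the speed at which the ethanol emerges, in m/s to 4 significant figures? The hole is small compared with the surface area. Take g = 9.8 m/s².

Take point 1 at the surface (v₁ ≈ 0) and point 2 at the hole (at atmospheric pressure). Bernoulli: P₁ + ρg h = P_atm + ½ρv₂².
With P₁ − P_atm = 331100 Pa, v₂ = √(2gh + 2ΔP/ρ) = √(2·9.8·22.93 + 2·331100/790.8) = 35.87 m/s.

v ≈ 35.87 m/s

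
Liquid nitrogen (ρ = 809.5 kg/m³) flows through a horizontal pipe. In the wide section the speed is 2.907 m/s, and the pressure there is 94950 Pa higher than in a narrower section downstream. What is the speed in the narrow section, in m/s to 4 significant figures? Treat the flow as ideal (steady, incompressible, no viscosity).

v₂ = 15.59 m/s

With h₁ = h₂, rearranging Bernoulli gives v₂ = √(v₁² + 2ΔP/ρ).
v₂ = √(2.907² + 2·94950/809.5) = √(8.451 + 234.6) = 15.59 m/s.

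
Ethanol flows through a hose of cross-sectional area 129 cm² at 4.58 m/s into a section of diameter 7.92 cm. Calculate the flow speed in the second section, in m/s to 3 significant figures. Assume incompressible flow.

Mass conservation (A₁v₁ = A₂v₂) gives v₂ = 4.58 × 129/49.3 = 12.0 m/s.

12.0 m/s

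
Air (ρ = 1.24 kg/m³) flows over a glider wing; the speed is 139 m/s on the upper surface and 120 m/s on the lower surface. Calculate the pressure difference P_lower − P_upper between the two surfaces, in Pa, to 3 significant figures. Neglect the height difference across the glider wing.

Bernoulli (same height): P_lower − P_upper = ½ρ(v_upper² − v_lower²).
ΔP = ½·1.24·(139² − 120²) = 3050 Pa.

ΔP ≈ 3050 Pa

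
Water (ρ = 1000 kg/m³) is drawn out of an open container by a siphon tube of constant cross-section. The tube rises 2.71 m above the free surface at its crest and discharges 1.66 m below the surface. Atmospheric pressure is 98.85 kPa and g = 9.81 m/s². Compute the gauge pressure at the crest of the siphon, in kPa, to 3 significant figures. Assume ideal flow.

Bernoulli surface→outlet gives ½v² = g·h_out, so v = √(2·9.81·1.66) = 5.71 m/s.
Continuity keeps v the same throughout the tube; from surface to crest, P_atm + 0 = P_top + ½ρv² + ρg·h_top.
P_top = 98850 − ½·1000·5.71² − 1000·9.81·2.71 = 56000 Pa. So P_gauge = P_top − P_atm = -42900 Pa.

-42.9 kPa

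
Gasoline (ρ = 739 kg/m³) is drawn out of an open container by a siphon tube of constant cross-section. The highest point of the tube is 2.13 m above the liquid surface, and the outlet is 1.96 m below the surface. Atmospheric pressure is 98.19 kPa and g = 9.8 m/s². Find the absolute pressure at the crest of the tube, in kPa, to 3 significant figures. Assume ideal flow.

The outlet speed comes from Torricelli: v = √(2g·1.96) = 6.20 m/s.
Continuity keeps v the same throughout the tube; from surface to crest, P_atm + 0 = P_top + ½ρv² + ρg·h_top.
P_top = 98190 − ½·739·6.20² − 739·9.8·2.13 = 68600 Pa.

P_top = 68.6 kPa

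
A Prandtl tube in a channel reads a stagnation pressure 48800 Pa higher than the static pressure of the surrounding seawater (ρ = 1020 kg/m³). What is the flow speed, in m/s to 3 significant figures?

Bernoulli between the free stream and the stagnation point: ½ρv² = P_stag − P_static.
v = √(2ΔP/ρ) = √(2·48800/1020) = 9.78 m/s.

v ≈ 9.78 m/s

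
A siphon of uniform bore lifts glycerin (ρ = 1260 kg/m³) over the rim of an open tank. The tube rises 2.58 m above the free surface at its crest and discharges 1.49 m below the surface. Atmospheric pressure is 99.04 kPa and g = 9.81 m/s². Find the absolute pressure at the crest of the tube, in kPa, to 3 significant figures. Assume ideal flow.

The outlet speed comes from Torricelli: v = √(2g·1.49) = 5.41 m/s.
Continuity keeps v the same throughout the tube; from surface to crest, P_atm + 0 = P_top + ½ρv² + ρg·h_top.
P_top = 99040 − ½·1260·5.41² − 1260·9.81·2.58 = 48700 Pa.

48.7 kPa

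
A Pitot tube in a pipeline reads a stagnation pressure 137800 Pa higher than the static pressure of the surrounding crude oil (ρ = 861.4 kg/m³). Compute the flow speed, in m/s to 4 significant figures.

Bernoulli between the free stream and the stagnation point: ½ρv² = P_stag − P_static.
v = √(2ΔP/ρ) = √(2·137800/861.4) = 17.89 m/s.

17.89 m/s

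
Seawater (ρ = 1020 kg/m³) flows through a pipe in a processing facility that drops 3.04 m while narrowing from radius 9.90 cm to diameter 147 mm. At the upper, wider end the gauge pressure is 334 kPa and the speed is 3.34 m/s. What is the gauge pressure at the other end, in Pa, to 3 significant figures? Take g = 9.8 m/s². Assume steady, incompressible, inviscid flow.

Continuity gives A₁v₁ = A₂v₂, so v₂ = (308 cm²)/(170 cm²) × 3.34 m/s = 6.06 m/s.
Bernoulli: P₁ + ½ρv₁² + ρg h₁ = P₂ + ½ρv₂² + ρg h₂, so P₂ = P₁ + ½ρ(v₁² − v₂²) − ρg(h₂ − h₁).
P₂ = 334000 + ½·1020·(3.34² − 6.06²) − 1020·9.8·(−3.04) = 334000 + (-13000) − (-30400) = 351000 Pa.

P₂ ≈ 351000 Pa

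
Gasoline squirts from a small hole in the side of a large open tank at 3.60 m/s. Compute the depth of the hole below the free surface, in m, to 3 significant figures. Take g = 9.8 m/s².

h ≈ 0.661 m

Inverting v = √(2gh) gives h = v² / 2g.
h = 3.60²/(2·9.8) = 13.0/19.60 = 0.661 m.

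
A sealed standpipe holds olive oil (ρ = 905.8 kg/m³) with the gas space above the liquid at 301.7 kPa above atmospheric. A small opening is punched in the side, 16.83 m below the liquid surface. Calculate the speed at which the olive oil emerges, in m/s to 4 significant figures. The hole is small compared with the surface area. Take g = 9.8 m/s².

Take point 1 at the surface (v₁ ≈ 0) and point 2 at the hole (at atmospheric pressure). Bernoulli: P₁ + ρg h = P_atm + ½ρv₂².
With P₁ − P_atm = 301700 Pa, v₂ = √(2gh + 2ΔP/ρ) = √(2·9.8·16.83 + 2·301700/905.8) = 31.56 m/s.

31.56 m/s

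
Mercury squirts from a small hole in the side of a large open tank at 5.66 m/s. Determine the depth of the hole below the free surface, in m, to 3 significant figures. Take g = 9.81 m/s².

For a small hole in a large open tank, ½v² = gh, giving h = v²/(2g).
h = 5.66²/(2·9.81) = 32.0/19.62 = 1.63 m.

1.63 m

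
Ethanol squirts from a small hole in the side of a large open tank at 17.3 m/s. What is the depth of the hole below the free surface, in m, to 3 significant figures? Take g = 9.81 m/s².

Inverting v = √(2gh) gives h = v² / 2g.
h = 17.3²/(2·9.81) = 299/19.62 = 15.3 m.

h ≈ 15.3 m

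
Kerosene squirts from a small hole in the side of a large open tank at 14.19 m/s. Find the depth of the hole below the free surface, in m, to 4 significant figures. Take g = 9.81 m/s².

Torricelli: v = √(2gh), so h = v²/(2g).
h = 14.19²/(2·9.81) = 201.4/19.62 = 10.26 m.

h ≈ 10.26 m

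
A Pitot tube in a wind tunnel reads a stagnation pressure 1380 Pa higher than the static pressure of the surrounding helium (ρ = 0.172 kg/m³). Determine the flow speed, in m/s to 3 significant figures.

Bernoulli between the free stream and the stagnation point: ½ρv² = P_stag − P_static.
v = √(2ΔP/ρ) = √(2·1380/0.172) = 127 m/s.

127 m/s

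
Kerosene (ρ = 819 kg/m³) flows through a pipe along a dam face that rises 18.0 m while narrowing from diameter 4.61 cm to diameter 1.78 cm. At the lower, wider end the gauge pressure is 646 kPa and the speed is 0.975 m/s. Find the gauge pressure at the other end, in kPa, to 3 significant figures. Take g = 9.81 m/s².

P₂ ≈ 484 kPa

Mass conservation (A₁v₁ = A₂v₂) gives v₂ = 0.975 × 16.7/2.49 = 6.54 m/s.
Energy conservation along the streamline gives P₂ = P₁ − ½ρ(v₂² − v₁²) − ρg(h₂ − h₁).
P₂ = 646000 + ½·819·(0.975² − 6.54²) − 819·9.81·(+18.0) = 646000 + (-17100) − (145000) = 484000 Pa.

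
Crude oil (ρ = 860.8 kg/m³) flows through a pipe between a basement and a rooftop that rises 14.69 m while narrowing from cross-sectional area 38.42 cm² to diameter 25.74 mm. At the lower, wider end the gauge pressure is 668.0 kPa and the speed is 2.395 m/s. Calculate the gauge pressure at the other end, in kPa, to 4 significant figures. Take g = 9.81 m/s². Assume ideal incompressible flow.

The volume flow rate is constant, so v₂ = (A₁/A₂)v₁ = (38.42/5.204)·2.395 = 17.68 m/s.
Energy conservation along the streamline gives P₂ = P₁ − ½ρ(v₂² − v₁²) − ρg(h₂ − h₁).
P₂ = 668000 + ½·860.8·(2.395² − 17.68²) − 860.8·9.81·(+14.69) = 668000 + (-132100) − (124000) = 411800 Pa.

411.8 kPa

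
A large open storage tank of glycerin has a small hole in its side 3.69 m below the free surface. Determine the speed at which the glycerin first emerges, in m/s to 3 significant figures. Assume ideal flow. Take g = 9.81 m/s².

v ≈ 8.51 m/s

The surface is effectively still and both ends are open, so ½v² = gh and v = √(2·9.81·3.69) = 8.51 m/s.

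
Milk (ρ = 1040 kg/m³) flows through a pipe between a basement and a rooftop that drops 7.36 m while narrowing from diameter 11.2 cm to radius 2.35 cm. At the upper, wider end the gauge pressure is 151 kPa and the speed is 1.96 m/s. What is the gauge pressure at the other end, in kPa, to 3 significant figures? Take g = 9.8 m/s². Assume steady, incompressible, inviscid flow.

Mass conservation (A₁v₁ = A₂v₂) gives v₂ = 1.96 × 98.5/17.3 = 11.1 m/s.
Energy conservation along the streamline gives P₂ = P₁ − ½ρ(v₂² − v₁²) − ρg(h₂ − h₁).
P₂ = 151000 + ½·1040·(1.96² − 11.1²) − 1040·9.8·(−7.36) = 151000 + (-62400) − (-75000) = 164000 Pa.

P₂ ≈ 164 kPa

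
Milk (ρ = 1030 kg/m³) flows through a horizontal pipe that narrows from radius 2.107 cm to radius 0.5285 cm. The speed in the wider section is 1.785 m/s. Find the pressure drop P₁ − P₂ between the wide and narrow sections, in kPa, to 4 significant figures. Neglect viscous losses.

ΔP ≈ 412.9 kPa

Continuity gives A₁v₁ = A₂v₂, so v₂ = (13.95 cm²)/(0.8775 cm²) × 1.785 m/s = 28.37 m/s.
Bernoulli (h₁ = h₂): P₁ − P₂ = ½ρ(v₂² − v₁²).
P₁ − P₂ = ½·1030·(28.37² − 1.785²) = ½·1030·801.7 = 412900 Pa.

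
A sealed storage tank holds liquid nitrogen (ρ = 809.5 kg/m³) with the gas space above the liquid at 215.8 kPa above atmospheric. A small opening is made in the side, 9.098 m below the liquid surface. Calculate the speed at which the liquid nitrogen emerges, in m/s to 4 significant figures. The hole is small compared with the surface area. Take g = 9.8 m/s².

Take point 1 at the surface (v₁ ≈ 0) and point 2 at the hole (at atmospheric pressure). Bernoulli: P₁ + ρg h = P_atm + ½ρv₂².
With P₁ − P_atm = 215800 Pa, v₂ = √(2gh + 2ΔP/ρ) = √(2·9.8·9.098 + 2·215800/809.5) = 26.67 m/s.

v = 26.67 m/s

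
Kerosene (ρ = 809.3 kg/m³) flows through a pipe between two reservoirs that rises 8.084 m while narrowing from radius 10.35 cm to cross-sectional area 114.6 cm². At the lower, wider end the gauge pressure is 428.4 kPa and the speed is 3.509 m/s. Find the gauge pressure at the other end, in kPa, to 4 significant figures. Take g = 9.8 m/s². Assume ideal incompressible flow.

P₂ ≈ 326.3 kPa

The volume flow rate is constant, so v₂ = (A₁/A₂)v₁ = (336.5/114.6)·3.509 = 10.30 m/s.
Applying Bernoulli between the two ends and solving for P₂: P₂ = P₁ + ½ρ(v₁² − v₂²) − ρgΔh.
P₂ = 428400 + ½·809.3·(3.509² − 10.30²) − 809.3·9.8·(+8.084) = 428400 + (-37980) − (64120) = 326300 Pa.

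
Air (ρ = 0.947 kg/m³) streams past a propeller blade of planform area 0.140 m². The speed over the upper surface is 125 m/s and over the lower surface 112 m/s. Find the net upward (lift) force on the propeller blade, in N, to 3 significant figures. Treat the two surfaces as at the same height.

F = 204 N

From P + ½ρv² = const at equal height, P_low − P_up = ½ρ(v_up² − v_low²).
ΔP = ½·0.947·(125² − 112²) = 1460 Pa.
Lift = ΔP · A = 1460 × 0.140 = 204 N.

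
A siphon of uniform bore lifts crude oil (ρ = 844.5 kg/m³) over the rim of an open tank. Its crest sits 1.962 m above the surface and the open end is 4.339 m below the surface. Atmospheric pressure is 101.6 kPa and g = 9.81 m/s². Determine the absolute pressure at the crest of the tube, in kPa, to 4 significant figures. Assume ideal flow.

The outlet speed comes from Torricelli: v = √(2g·4.339) = 9.227 m/s.
With constant cross-section the crest speed equals v; applying Bernoulli from the surface up to the crest, P_top = P_atm − ½ρv² − ρg·h_top.
P_top = 101600 − ½·844.5·9.227² − 844.5·9.81·1.962 = 49400 Pa.

P_top = 49.40 kPa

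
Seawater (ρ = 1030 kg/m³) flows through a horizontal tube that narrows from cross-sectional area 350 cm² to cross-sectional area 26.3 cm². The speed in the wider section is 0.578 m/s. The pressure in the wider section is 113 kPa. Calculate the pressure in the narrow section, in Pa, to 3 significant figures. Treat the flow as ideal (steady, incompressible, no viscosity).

82700 Pa

Mass conservation (A₁v₁ = A₂v₂) gives v₂ = 0.578 × 350/26.3 = 7.69 m/s.
With no height change, Bernoulli's equation is P₁ + ½ρv₁² = P₂ + ½ρv₂².
P₂ = P₁ − ½ρ(v₂² − v₁²) = 113000 − ½·1030·(7.69² − 0.578²) = 113000 − 30300 = 82700 Pa.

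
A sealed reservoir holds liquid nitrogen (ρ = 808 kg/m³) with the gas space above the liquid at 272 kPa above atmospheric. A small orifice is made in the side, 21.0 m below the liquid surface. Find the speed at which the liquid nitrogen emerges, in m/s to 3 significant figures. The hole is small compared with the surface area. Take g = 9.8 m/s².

v ≈ 32.9 m/s

Take point 1 at the surface (v₁ ≈ 0) and point 2 at the hole (at atmospheric pressure). Bernoulli: P₁ + ρg h = P_atm + ½ρv₂².
With P₁ − P_atm = 272000 Pa, v₂ = √(2gh + 2ΔP/ρ) = √(2·9.8·21.0 + 2·272000/808) = 32.9 m/s.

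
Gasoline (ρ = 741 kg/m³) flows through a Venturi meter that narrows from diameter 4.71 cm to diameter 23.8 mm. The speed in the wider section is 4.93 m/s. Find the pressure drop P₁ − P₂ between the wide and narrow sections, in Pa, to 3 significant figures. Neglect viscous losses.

ΔP ≈ 129000 Pa

Mass conservation (A₁v₁ = A₂v₂) gives v₂ = 4.93 × 17.4/4.45 = 19.3 m/s.
Along the horizontal streamline, P + ½ρv² is constant.
P₁ − P₂ = ½·741·(19.3² − 4.93²) = ½·741·348 = 129000 Pa.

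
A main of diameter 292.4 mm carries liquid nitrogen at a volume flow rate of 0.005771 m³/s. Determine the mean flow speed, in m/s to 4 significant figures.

0.08594 m/s

Q = 0.005771 m³/s = 0.005771 m³/s.
v = Q/A = 0.005771 / 0.06715 = 0.08594 m/s.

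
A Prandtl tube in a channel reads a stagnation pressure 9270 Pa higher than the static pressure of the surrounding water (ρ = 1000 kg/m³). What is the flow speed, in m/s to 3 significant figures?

4.31 m/s

The dynamic pressure equals the rise in static pressure at the stagnation point: ΔP = ½ρv².
v = √(2ΔP/ρ) = √(2·9270/1000) = 4.31 m/s.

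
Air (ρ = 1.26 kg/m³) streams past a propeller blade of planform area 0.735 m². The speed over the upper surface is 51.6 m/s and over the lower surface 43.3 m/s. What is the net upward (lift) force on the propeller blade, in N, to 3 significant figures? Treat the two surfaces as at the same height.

365 N

From P + ½ρv² = const at equal height, P_low − P_up = ½ρ(v_up² − v_low²).
ΔP = ½·1.26·(51.6² − 43.3²) = 496 Pa.
Lift = ΔP · A = 496 × 0.735 = 365 N.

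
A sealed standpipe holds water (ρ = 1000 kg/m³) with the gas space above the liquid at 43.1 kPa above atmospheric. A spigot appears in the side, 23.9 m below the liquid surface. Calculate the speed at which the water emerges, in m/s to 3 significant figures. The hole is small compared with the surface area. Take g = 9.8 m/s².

v = 23.6 m/s

Take point 1 at the surface (v₁ ≈ 0) and point 2 at the hole (at atmospheric pressure). Bernoulli: P₁ + ρg h = P_atm + ½ρv₂².
With P₁ − P_atm = 43100 Pa, v₂ = √(2gh + 2ΔP/ρ) = √(2·9.8·23.9 + 2·43100/1000) = 23.6 m/s.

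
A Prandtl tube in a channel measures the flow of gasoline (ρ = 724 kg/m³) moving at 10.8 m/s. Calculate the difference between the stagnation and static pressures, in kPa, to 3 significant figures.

The dynamic pressure equals the rise in static pressure at the stagnation point: ΔP = ½ρv².
ΔP = ½·724·10.8² = 42200 Pa.

42.2 kPa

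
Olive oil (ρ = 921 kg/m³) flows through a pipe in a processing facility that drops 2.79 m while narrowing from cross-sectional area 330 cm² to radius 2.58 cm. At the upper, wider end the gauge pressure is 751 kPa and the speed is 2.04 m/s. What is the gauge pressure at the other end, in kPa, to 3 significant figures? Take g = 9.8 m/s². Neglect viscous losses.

P₂ ≈ 301 kPa

By continuity, v₂ = v₁·A₁/A₂ = 2.04·(330/20.9) = 32.2 m/s.
Bernoulli: P₁ + ½ρv₁² + ρg h₁ = P₂ + ½ρv₂² + ρg h₂, so P₂ = P₁ + ½ρ(v₁² − v₂²) − ρg(h₂ − h₁).
P₂ = 751000 + ½·921·(2.04² − 32.2²) − 921·9.8·(−2.79) = 751000 + (-475000) − (-25200) = 301000 Pa.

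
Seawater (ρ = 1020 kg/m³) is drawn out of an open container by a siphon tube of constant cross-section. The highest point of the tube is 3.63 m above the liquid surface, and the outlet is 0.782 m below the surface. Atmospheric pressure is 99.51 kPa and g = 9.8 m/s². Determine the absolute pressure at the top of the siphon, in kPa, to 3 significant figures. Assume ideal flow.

55.4 kPa

Bernoulli surface→outlet gives ½v² = g·h_out, so v = √(2·9.8·0.782) = 3.91 m/s.
Continuity keeps v the same throughout the tube; from surface to crest, P_atm + 0 = P_top + ½ρv² + ρg·h_top.
P_top = 99510 − ½·1020·3.91² − 1020·9.8·3.63 = 55400 Pa.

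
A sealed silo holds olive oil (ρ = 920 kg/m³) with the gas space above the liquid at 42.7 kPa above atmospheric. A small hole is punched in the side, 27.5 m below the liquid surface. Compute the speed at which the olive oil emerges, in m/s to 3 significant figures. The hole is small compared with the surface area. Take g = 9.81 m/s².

Take point 1 at the surface (v₁ ≈ 0) and point 2 at the hole (at atmospheric pressure). Bernoulli: P₁ + ρg h = P_atm + ½ρv₂².
With P₁ − P_atm = 42700 Pa, v₂ = √(2gh + 2ΔP/ρ) = √(2·9.81·27.5 + 2·42700/920) = 25.1 m/s.

25.1 m/s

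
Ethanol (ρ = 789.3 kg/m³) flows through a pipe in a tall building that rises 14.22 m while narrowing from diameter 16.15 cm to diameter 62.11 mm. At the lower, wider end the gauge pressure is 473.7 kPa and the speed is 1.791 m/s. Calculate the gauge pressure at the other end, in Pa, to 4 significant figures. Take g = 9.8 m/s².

The volume flow rate is constant, so v₂ = (A₁/A₂)v₁ = (204.8/30.30)·1.791 = 12.11 m/s.
Bernoulli: P₁ + ½ρv₁² + ρg h₁ = P₂ + ½ρv₂² + ρg h₂, so P₂ = P₁ + ½ρ(v₁² − v₂²) − ρg(h₂ − h₁).
P₂ = 473700 + ½·789.3·(1.791² − 12.11²) − 789.3·9.8·(+14.22) = 473700 + (-56600) − (110000) = 307100 Pa.

P₂ ≈ 307100 Pa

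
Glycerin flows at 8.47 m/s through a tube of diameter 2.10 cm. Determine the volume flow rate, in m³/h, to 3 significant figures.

Q = 10.6 m³/h

Q = A·v = 0.000346 m² × 8.47 m/s = 0.00293 m³/s.
Converting: 0.00293 m³/s × 3600 = 10.6 m³/h.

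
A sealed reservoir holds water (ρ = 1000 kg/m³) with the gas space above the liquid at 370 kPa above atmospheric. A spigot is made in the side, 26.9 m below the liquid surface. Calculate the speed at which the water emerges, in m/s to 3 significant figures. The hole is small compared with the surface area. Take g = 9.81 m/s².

Take point 1 at the surface (v₁ ≈ 0) and point 2 at the hole (at atmospheric pressure). Bernoulli: P₁ + ρg h = P_atm + ½ρv₂².
With P₁ − P_atm = 370000 Pa, v₂ = √(2gh + 2ΔP/ρ) = √(2·9.81·26.9 + 2·370000/1000) = 35.6 m/s.

v ≈ 35.6 m/s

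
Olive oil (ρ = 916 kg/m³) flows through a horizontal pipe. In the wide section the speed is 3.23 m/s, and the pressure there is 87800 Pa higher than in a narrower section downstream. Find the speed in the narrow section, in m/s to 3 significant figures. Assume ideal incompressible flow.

v₂ ≈ 14.2 m/s

With h₁ = h₂, rearranging Bernoulli gives v₂ = √(v₁² + 2ΔP/ρ).
v₂ = √(3.23² + 2·87800/916) = √(10.4 + 192) = 14.2 m/s.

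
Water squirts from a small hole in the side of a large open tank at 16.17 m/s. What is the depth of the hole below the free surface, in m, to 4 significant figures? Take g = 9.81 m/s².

h = 13.33 m

Inverting v = √(2gh) gives h = v² / 2g.
h = 16.17²/(2·9.81) = 261.5/19.62 = 13.33 m.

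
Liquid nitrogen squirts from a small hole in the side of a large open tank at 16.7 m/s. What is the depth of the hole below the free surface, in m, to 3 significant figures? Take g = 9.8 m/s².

h = 14.2 m

For a small hole in a large open tank, ½v² = gh, giving h = v²/(2g).
h = 16.7²/(2·9.8) = 279/19.60 = 14.2 m.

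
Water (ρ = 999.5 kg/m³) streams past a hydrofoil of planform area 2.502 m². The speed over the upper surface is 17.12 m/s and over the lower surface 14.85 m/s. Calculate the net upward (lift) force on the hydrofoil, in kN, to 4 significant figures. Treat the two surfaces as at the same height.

The faster flow above has the lower pressure; Bernoulli (same height) gives ΔP = ½ρ(v_up² − v_low²).
ΔP = ½·999.5·(17.12² − 14.85²) = 36270 Pa.
Lift = ΔP · A = 36270 × 2.502 = 90740 N.

F ≈ 90.74 kN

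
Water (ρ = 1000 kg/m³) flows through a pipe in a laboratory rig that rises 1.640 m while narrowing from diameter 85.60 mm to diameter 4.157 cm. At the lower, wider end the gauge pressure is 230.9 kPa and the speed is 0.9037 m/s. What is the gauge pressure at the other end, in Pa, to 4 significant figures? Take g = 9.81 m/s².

The volume flow rate is constant, so v₂ = (A₁/A₂)v₁ = (57.55/13.57)·0.9037 = 3.832 m/s.
Applying Bernoulli between the two ends and solving for P₂: P₂ = P₁ + ½ρ(v₁² − v₂²) − ρgΔh.
P₂ = 230900 + ½·1000·(0.9037² − 3.832²) − 1000·9.81·(+1.640) = 230900 + (-6933) − (16090) = 207900 Pa.

P₂ ≈ 207900 Pa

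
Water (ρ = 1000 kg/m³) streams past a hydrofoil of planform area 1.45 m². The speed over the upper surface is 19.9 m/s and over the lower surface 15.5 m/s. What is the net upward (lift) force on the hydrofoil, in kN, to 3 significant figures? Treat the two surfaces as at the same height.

With equal heights on the two surfaces, Bernoulli gives P_lower − P_upper = ½ρ(v_upper² − v_lower²).
ΔP = ½·1000·(19.9² − 15.5²) = 77900 Pa.
Lift = ΔP · A = 77900 × 1.45 = 113000 N.

F = 113 kN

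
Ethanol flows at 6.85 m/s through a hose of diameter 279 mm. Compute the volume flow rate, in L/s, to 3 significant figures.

Q ≈ 419 L/s

Q = A·v = 0.0611 m² × 6.85 m/s = 0.419 m³/s.
Converting: 0.419 m³/s × 1000 = 419 L/s.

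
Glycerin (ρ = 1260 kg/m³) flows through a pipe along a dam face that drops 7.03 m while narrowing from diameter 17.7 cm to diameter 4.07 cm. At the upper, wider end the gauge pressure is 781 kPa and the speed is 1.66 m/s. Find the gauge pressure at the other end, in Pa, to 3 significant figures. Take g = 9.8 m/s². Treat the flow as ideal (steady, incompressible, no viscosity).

P₂ = 249000 Pa

By continuity, v₂ = v₁·A₁/A₂ = 1.66·(246/13.0) = 31.4 m/s.
Bernoulli: P₁ + ½ρv₁² + ρg h₁ = P₂ + ½ρv₂² + ρg h₂, so P₂ = P₁ + ½ρ(v₁² − v₂²) − ρg(h₂ − h₁).
P₂ = 781000 + ½·1260·(1.66² − 31.4²) − 1260·9.8·(−7.03) = 781000 + (-619000) − (-86800) = 249000 Pa.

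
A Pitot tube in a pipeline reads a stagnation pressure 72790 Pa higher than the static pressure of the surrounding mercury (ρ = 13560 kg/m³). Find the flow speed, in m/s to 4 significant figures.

v ≈ 3.277 m/s

At the stagnation point the flow is brought to rest, so Bernoulli gives P_stag − P_static = ½ρv².
v = √(2ΔP/ρ) = √(2·72790/13560) = 3.277 m/s.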